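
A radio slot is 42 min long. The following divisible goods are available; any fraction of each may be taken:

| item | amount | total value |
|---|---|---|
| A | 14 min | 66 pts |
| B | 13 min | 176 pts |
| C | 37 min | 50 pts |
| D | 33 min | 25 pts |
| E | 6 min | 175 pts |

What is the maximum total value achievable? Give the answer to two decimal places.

429.16

Take in order of value per unit:
- E (175/6 per unit): all 6 → value 175, running total 175.00
- B (176/13 per unit): all 13 → value 176, running total 351.00
- A (66/14 per unit): all 14 → value 66, running total 417.00
- C (50/37 per unit): 9 of 37 → value 9×50/37 = 12.1622, running total 429.16
Total 429.16.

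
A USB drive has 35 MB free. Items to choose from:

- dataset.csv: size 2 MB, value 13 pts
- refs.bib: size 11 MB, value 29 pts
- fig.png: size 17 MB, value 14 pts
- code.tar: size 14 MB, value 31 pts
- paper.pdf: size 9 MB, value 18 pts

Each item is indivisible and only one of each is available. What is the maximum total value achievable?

78 pts

This is a 0/1 knapsack; check combinations near the capacity.
- refs.bib+code.tar+paper.pdf: size 11+14+9=34, value 29+31+18=78
- dataset.csv+refs.bib+code.tar: size 2+11+14=27, value 13+29+31=73
- dataset.csv+code.tar+paper.pdf: size 2+14+9=25, value 13+31+18=62
- dataset.csv+refs.bib+paper.pdf: size 2+11+9=22, value 13+29+18=60
Best: 78 pts.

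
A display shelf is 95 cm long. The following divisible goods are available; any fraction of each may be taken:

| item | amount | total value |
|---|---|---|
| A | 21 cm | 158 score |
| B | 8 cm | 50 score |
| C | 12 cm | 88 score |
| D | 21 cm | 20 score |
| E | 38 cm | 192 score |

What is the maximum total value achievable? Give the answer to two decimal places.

Take in order of value per unit:
- A (158/21 per unit): all 21 → value 158, running total 158.00
- C (88/12 per unit): all 12 → value 88, running total 246.00
- B (50/8 per unit): all 8 → value 50, running total 296.00
- E (192/38 per unit): all 38 → value 192, running total 488.00
- D (20/21 per unit): 16 of 21 → value 16×20/21 = 15.2381, running total 503.24
Total 503.24.

503.24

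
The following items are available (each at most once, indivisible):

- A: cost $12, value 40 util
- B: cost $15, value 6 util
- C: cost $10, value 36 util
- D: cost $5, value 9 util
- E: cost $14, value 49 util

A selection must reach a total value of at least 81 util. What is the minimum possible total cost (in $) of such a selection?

24

Subsets with value ≥ 81, sorted by total cost:
- C+E: cost 24, value 85
- A+E: cost 26, value 89
- A+C+D: cost 27, value 85
Minimum cost: 24 $.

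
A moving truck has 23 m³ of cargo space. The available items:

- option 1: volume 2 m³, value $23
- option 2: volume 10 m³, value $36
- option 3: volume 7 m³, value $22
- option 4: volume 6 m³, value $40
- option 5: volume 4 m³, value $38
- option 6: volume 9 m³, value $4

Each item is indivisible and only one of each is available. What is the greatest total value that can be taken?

Check high-value combinations within 23 m³:
- option 1+option 2+option 4+option 5: volume 2+10+6+4=22, value 23+36+40+38=137
- option 1+option 3+option 4+option 5: volume 2+7+6+4=19, value 23+22+40+38=123
- option 1+option 2+option 3+option 5: volume 2+10+7+4=23, value 23+36+22+38=119
Best: $137.

$137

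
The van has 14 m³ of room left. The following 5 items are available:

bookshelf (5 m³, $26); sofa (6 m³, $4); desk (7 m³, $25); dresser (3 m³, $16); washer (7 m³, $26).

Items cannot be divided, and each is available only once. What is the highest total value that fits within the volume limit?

$52

Check high-value combinations within 14 m³:
- bookshelf+washer: volume 5+7=12, value 26+26=52
- bookshelf+desk: volume 5+7=12, value 26+25=51
- desk+washer: volume 7+7=14, value 25+26=51
Best: $52.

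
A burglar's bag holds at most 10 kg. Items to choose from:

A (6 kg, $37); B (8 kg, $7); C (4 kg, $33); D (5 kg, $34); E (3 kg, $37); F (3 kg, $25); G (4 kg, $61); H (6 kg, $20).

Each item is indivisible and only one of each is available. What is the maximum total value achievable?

$123

Check high-value combinations within 10 kg:
- E+F+G: weight 3+3+4=10, value 37+25+61=123
- E+G: weight 3+4=7, value 37+61=98
- A+G: weight 6+4=10, value 37+61=98
Best: $123.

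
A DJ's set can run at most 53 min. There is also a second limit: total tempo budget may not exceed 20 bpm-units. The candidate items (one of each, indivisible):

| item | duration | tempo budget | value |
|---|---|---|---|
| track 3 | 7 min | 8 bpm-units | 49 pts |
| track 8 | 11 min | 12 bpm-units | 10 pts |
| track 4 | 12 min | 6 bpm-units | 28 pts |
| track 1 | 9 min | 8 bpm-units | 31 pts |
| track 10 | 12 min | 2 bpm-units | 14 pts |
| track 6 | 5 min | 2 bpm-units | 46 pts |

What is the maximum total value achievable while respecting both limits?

Feasible sets respecting both limits:
- track 3+track 1+track 10+track 6: duration 33, tempo budget 20, value 140
- track 3+track 4+track 10+track 6: duration 36, tempo budget 18, value 137
- track 3+track 1+track 6: duration 21, tempo budget 18, value 126
- track 3+track 4+track 6: duration 24, tempo budget 16, value 123
Best: 140 pts.

140 pts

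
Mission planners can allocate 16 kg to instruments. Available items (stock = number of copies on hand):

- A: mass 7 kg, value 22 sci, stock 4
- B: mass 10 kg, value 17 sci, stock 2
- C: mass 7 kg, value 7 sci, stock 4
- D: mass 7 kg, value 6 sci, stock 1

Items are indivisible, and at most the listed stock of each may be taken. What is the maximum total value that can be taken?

Best selections within mass 16 and stock limits:
- 2×A: mass 14, value 44
- 1×A + 1×C: mass 14, value 29
- 1×A + 1×D: mass 14, value 28
- 1×A: mass 7, value 22
Best: 44 sci.

44 sci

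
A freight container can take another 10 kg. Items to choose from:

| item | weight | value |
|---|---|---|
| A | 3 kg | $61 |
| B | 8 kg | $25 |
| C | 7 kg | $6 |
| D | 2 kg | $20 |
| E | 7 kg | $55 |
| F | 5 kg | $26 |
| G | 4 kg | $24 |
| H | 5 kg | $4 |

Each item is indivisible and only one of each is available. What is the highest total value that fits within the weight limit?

$116

Check high-value combinations within 10 kg:
- A+E: weight 3+7=10, value 61+55=116
- A+D+F: weight 3+2+5=10, value 61+20+26=107
- A+D+G: weight 3+2+4=9, value 61+20+24=105
- A+F: weight 3+5=8, value 61+26=87
Best: $116.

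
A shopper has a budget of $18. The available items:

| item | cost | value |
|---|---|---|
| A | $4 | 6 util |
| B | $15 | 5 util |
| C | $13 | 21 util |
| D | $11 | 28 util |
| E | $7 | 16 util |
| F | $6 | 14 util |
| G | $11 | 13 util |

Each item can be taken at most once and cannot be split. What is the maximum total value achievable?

Check high-value combinations within $18:
- D+E: cost 11+7=18, value 28+16=44
- D+F: cost 11+6=17, value 28+14=42
- A+E+F: cost 4+7+6=17, value 6+16+14=36
- A+D: cost 4+11=15, value 6+28=34
- E+F: cost 7+6=13, value 16+14=30
Best: 44 util.

44 util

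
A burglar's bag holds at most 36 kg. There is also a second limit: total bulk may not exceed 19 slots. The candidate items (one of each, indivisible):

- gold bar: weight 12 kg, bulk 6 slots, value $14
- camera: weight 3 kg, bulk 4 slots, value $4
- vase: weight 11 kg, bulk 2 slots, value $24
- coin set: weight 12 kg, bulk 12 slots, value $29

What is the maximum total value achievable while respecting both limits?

$57

Feasible sets respecting both limits:
- camera+vase+coin set: weight 26, bulk 18, value 57
- vase+coin set: weight 23, bulk 14, value 53
- gold bar+coin set: weight 24, bulk 18, value 43
Best: $57.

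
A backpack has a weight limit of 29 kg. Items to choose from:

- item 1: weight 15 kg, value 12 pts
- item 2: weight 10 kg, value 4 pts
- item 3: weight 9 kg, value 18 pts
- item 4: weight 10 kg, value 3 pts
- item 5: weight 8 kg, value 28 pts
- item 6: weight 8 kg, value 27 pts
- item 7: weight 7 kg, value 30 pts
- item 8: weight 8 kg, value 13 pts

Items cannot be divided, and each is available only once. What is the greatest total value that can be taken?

Check high-value combinations within 29 kg:
- item 5+item 6+item 7: weight 8+8+7=23, value 28+27+30=85
- item 3+item 5+item 7: weight 9+8+7=24, value 18+28+30=76
- item 3+item 6+item 7: weight 9+8+7=24, value 18+27+30=75
- item 3+item 5+item 6: weight 9+8+8=25, value 18+28+27=73
- item 5+item 7+item 8: weight 8+7+8=23, value 28+30+13=71
Best: 85 pts.

85 pts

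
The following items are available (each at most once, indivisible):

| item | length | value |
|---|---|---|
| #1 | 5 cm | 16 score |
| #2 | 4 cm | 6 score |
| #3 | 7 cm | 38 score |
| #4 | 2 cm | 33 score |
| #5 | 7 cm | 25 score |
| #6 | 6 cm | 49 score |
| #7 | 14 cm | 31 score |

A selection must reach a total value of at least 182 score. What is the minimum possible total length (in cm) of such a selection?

40

Subsets with value ≥ 182, sorted by total length:
- #2+#3+#4+#5+#6+#7: length 40, value 182
- #1+#3+#4+#5+#6+#7: length 41, value 192
- #1+#2+#3+#4+#5+#6+#7: length 45, value 198
Minimum length: 40 cm.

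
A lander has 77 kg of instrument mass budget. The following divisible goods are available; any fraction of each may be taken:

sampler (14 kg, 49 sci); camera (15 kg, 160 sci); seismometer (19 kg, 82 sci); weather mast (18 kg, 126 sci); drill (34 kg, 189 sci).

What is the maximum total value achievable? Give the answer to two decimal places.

518.16

Take in order of value per unit:
- camera (160/15 per unit): all 15 → value 160, running total 160.00
- weather mast (126/18 per unit): all 18 → value 126, running total 286.00
- drill (189/34 per unit): all 34 → value 189, running total 475.00
- seismometer (82/19 per unit): 10 of 19 → value 10×82/19 = 43.1579, running total 518.16
Total 518.16.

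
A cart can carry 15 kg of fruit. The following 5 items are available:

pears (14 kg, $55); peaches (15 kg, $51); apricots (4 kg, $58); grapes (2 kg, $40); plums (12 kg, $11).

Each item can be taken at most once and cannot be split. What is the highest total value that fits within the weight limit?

$98

Check high-value combinations within 15 kg:
- apricots+grapes: weight 4+2=6, value 58+40=98
- apricots: weight 4, value 58
- pears: weight 14, value 55
Best: $98.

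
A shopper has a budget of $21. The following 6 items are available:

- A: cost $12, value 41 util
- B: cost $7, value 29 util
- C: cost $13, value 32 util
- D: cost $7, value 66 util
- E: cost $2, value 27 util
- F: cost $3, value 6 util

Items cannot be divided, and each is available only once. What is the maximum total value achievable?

This is a 0/1 knapsack; check combinations near the capacity.
- A+D+E: cost 12+7+2=21, value 41+66+27=134
- B+D+E+F: cost 7+7+2+3=19, value 29+66+27+6=128
- B+D+E: cost 7+7+2=16, value 29+66+27=122
Best: 134 util.

134 util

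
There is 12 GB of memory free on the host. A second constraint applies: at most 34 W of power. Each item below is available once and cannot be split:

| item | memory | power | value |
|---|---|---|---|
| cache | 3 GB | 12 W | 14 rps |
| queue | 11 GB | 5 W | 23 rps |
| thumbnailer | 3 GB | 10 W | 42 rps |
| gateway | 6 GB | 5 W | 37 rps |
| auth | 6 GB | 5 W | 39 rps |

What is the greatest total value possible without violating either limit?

95 rps

Feasible sets respecting both limits:
- cache+thumbnailer+auth: memory 12, power 27, value 95
- cache+thumbnailer+gateway: memory 12, power 27, value 93
- thumbnailer+auth: memory 9, power 15, value 81
Best: 95 rps.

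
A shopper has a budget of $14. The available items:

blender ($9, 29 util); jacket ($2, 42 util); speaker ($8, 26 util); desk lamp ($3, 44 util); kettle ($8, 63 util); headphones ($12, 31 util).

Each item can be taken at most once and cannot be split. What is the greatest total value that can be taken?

Check high-value combinations within $14:
- jacket+desk lamp+kettle: cost 2+3+8=13, value 42+44+63=149
- blender+jacket+desk lamp: cost 9+2+3=14, value 29+42+44=115
- jacket+speaker+desk lamp: cost 2+8+3=13, value 42+26+44=112
- desk lamp+kettle: cost 3+8=11, value 44+63=107
Best: 149 util.

149 util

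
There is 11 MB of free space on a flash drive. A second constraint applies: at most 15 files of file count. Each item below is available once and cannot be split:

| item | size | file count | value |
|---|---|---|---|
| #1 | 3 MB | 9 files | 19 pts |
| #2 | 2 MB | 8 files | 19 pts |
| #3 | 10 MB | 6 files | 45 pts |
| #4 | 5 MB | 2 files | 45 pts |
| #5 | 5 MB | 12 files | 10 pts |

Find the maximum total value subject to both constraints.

Feasible sets respecting both limits:
- #1+#4: size 8, file count 11, value 64
- #2+#4: size 7, file count 10, value 64
- #4+#5: size 10, file count 14, value 55
- #3: size 10, file count 6, value 45
Best: 64 pts.

64 pts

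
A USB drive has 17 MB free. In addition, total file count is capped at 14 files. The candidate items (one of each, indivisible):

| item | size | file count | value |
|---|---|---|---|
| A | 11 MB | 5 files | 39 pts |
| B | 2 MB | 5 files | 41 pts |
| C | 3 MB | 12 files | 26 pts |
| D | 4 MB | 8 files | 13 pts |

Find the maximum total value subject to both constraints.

Feasible sets respecting both limits:
- A+B: size 13, file count 10, value 80
- B+D: size 6, file count 13, value 54
- A+D: size 15, file count 13, value 52
Best: 80 pts.

80 pts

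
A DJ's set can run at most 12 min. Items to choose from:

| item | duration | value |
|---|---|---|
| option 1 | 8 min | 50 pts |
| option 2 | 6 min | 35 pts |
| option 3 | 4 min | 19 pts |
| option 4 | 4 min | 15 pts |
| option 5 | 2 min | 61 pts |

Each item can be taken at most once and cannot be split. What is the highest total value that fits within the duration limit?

Check high-value combinations within 12 min:
- option 2+option 3+option 5: duration 6+4+2=12, value 35+19+61=115
- option 1+option 5: duration 8+2=10, value 50+61=111
- option 2+option 4+option 5: duration 6+4+2=12, value 35+15+61=111
- option 2+option 5: duration 6+2=8, value 35+61=96
- option 3+option 4+option 5: duration 4+4+2=10, value 19+15+61=95
Best: 115 pts.

115 pts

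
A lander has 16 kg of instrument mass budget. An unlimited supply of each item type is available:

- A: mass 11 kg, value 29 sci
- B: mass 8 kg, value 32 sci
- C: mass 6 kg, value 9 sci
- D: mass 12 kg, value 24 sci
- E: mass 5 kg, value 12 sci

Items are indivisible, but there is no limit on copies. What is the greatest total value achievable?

Best value-per-unit is B at 32/8, and filling with it alone uses mass 2×8=16. No mix of the others beats 2×32 = 64.

64 sci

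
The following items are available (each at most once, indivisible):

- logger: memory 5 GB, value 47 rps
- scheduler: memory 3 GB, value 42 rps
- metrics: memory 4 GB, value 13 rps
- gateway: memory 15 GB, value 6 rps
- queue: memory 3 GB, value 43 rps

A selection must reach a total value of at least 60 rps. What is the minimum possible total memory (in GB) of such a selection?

Subsets with value ≥ 60, sorted by total memory:
- scheduler+queue: memory 6, value 85
- logger+queue: memory 8, value 90
Minimum memory: 6 GB.

6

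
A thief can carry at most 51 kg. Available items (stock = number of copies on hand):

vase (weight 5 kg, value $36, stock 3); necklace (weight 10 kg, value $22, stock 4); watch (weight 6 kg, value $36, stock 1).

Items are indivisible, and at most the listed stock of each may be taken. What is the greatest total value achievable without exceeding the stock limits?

$210

Best selections within weight 51 and stock limits:
- 3×vase + 3×necklace + 1×watch: weight 51, value 210
- 3×vase + 2×necklace + 1×watch: weight 41, value 188
- 3×vase + 3×necklace: weight 45, value 174
Best: $210.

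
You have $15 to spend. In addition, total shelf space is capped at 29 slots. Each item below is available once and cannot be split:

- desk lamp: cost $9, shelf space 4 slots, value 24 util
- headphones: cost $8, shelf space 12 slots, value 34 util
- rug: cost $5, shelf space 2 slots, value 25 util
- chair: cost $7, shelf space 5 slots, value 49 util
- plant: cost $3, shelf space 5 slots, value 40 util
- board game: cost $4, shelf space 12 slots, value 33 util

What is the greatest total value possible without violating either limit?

Feasible sets respecting both limits:
- chair+plant+board game: cost 14, shelf space 22, value 122
- rug+chair+plant: cost 15, shelf space 12, value 114
- headphones+plant+board game: cost 15, shelf space 29, value 107
- rug+plant+board game: cost 12, shelf space 19, value 98
Best: 122 util.

122 util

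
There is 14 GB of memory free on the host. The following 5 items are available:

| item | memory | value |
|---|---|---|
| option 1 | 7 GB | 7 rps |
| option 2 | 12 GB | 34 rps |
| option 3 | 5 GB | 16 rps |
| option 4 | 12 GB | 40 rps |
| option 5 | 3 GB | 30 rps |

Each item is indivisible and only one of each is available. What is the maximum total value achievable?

Check high-value combinations within 14 GB:
- option 3+option 5: memory 5+3=8, value 16+30=46
- option 4: memory 12, value 40
- option 1+option 5: memory 7+3=10, value 7+30=37
Best: 46 rps.

46 rps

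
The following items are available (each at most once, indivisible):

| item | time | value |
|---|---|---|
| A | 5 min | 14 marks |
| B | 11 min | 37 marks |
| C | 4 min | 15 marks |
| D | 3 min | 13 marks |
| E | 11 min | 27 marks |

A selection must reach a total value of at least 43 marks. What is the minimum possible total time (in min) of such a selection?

14

Subsets with value ≥ 43, sorted by total time:
- B+D: time 14, value 50
- B+C: time 15, value 52
Minimum time: 14 min.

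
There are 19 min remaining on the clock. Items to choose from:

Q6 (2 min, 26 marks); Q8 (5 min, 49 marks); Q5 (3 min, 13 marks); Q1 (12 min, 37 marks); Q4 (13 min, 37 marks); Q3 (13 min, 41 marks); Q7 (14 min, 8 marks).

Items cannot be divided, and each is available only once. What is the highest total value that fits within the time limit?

Check high-value combinations within 19 min:
- Q6+Q8+Q1: time 2+5+12=19, value 26+49+37=112
- Q8+Q3: time 5+13=18, value 49+41=90
- Q6+Q8+Q5: time 2+5+3=10, value 26+49+13=88
- Q8+Q1: time 5+12=17, value 49+37=86
- Q8+Q4: time 5+13=18, value 49+37=86
Best: 112 marks.

112 marks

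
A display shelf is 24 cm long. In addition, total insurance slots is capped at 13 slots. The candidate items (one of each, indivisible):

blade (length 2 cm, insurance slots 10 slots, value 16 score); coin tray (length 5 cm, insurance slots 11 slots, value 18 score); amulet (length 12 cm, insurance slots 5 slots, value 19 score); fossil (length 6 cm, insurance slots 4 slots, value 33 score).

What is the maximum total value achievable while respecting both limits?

Feasible sets respecting both limits:
- amulet+fossil: length 18, insurance slots 9, value 52
- fossil: length 6, insurance slots 4, value 33
- amulet: length 12, insurance slots 5, value 19
- coin tray: length 5, insurance slots 11, value 18
Best: 52 score.

52 score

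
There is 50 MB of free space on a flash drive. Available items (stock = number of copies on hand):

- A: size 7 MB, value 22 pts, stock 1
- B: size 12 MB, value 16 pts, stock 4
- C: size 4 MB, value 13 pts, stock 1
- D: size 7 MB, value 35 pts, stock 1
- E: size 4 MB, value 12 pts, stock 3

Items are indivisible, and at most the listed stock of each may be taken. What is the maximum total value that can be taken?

Best selections within size 50 and stock limits:
- 1×A + 2×B + 1×C + 1×D + 2×E: size 50, value 126
- 1×A + 2×B + 1×D + 3×E: size 50, value 125
- 1×A + 1×B + 1×C + 1×D + 3×E: size 42, value 122
Best: 126 pts.

126 pts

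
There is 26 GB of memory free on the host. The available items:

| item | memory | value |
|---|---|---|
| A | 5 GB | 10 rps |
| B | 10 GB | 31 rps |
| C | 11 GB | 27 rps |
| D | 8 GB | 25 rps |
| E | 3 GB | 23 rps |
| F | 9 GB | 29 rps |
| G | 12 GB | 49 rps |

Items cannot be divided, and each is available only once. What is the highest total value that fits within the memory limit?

103 rps

Check high-value combinations within 26 GB:
- B+E+G: memory 10+3+12=25, value 31+23+49=103
- E+F+G: memory 3+9+12=24, value 23+29+49=101
- C+E+G: memory 11+3+12=26, value 27+23+49=99
- D+E+G: memory 8+3+12=23, value 25+23+49=97
Best: 103 rps.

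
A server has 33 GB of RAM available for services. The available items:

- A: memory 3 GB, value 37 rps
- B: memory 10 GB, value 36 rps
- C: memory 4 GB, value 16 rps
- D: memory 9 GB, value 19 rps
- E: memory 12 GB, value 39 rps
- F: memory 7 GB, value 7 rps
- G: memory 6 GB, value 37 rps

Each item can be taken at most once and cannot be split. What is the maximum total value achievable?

Check high-value combinations within 33 GB:
- A+B+E+G: memory 3+10+12+6=31, value 37+36+39+37=149
- A+B+C+D+G: memory 3+10+4+9+6=32, value 37+36+16+19+37=145
- A+C+E+F+G: memory 3+4+12+7+6=32, value 37+16+39+7+37=136
- A+B+C+F+G: memory 3+10+4+7+6=30, value 37+36+16+7+37=133
- A+D+E+G: memory 3+9+12+6=30, value 37+19+39+37=132
Best: 149 rps.

149 rps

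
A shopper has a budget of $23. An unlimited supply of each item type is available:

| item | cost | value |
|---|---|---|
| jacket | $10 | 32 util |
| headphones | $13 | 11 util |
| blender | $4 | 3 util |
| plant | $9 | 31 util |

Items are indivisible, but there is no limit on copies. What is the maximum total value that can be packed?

Best value-per-unit is plant at 31/9; filling with it alone gives 2×31 = 62.
Optimal mix: 1×jacket + 1×blender + 1×plant → cost 23, value 66.

66 util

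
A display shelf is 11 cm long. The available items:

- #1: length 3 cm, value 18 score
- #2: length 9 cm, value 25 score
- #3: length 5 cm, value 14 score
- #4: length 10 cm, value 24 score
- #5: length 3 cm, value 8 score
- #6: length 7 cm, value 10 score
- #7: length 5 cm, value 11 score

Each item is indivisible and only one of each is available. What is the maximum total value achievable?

40 score

Check high-value combinations within 11 cm:
- #1+#3+#5: length 3+5+3=11, value 18+14+8=40
- #1+#5+#7: length 3+3+5=11, value 18+8+11=37
- #1+#3: length 3+5=8, value 18+14=32
Best: 40 score.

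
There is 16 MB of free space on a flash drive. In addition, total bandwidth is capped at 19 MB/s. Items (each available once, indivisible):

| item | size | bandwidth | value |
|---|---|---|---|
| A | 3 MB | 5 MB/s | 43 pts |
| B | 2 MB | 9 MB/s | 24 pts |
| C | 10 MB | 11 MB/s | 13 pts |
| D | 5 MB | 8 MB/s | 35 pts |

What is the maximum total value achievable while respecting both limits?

78 pts

Feasible sets respecting both limits:
- A+D: size 8, bandwidth 13, value 78
- A+B: size 5, bandwidth 14, value 67
- B+D: size 7, bandwidth 17, value 59
Best: 78 pts.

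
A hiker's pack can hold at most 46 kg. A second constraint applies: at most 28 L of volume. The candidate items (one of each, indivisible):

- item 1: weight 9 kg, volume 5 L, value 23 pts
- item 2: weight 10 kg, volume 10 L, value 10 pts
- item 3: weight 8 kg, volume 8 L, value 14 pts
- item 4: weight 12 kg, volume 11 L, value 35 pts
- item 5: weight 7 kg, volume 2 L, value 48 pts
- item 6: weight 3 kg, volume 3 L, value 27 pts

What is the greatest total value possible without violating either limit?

133 pts

Feasible sets respecting both limits:
- item 1+item 4+item 5+item 6: weight 31, volume 21, value 133
- item 3+item 4+item 5+item 6: weight 30, volume 24, value 124
- item 1+item 2+item 3+item 5+item 6: weight 37, volume 28, value 122
- item 1+item 3+item 4+item 5: weight 36, volume 26, value 120
Best: 133 pts.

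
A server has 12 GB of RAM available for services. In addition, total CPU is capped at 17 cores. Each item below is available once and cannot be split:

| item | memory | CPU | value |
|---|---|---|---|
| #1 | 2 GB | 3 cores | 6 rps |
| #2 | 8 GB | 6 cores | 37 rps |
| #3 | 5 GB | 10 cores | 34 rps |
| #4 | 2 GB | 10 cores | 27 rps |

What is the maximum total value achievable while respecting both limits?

Feasible sets respecting both limits:
- #2+#4: memory 10, CPU 16, value 64
- #1+#2: memory 10, CPU 9, value 43
- #1+#3: memory 7, CPU 13, value 40
- #2: memory 8, CPU 6, value 37
Best: 64 rps.

64 rps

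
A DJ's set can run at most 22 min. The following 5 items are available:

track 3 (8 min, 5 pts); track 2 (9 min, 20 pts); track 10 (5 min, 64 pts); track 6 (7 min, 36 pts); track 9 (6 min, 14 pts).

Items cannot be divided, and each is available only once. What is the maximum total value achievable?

120 pts

Check high-value combinations within 22 min:
- track 2+track 10+track 6: duration 9+5+7=21, value 20+64+36=120
- track 10+track 6+track 9: duration 5+7+6=18, value 64+36+14=114
- track 3+track 10+track 6: duration 8+5+7=20, value 5+64+36=105
- track 10+track 6: duration 5+7=12, value 64+36=100
- track 2+track 10+track 9: duration 9+5+6=20, value 20+64+14=98
Best: 120 pts.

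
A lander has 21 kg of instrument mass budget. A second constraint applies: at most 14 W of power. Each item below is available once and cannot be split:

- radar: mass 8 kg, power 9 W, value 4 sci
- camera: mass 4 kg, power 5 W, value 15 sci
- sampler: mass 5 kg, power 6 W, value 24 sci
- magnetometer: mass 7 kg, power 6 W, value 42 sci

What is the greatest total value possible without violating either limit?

66 sci

Feasible sets respecting both limits:
- sampler+magnetometer: mass 12, power 12, value 66
- camera+magnetometer: mass 11, power 11, value 57
- magnetometer: mass 7, power 6, value 42
- camera+sampler: mass 9, power 11, value 39
Best: 66 sci.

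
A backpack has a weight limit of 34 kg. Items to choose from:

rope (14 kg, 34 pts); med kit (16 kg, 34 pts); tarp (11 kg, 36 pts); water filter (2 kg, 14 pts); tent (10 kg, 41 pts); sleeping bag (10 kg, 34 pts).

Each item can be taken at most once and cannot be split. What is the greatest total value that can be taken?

Check high-value combinations within 34 kg:
- tarp+water filter+tent+sleeping bag: weight 11+2+10+10=33, value 36+14+41+34=125
- tarp+tent+sleeping bag: weight 11+10+10=31, value 36+41+34=111
- rope+tent+sleeping bag: weight 14+10+10=34, value 34+41+34=109
- tarp+water filter+tent: weight 11+2+10=23, value 36+14+41=91
- water filter+tent+sleeping bag: weight 2+10+10=22, value 14+41+34=89
Best: 125 pts.

125 pts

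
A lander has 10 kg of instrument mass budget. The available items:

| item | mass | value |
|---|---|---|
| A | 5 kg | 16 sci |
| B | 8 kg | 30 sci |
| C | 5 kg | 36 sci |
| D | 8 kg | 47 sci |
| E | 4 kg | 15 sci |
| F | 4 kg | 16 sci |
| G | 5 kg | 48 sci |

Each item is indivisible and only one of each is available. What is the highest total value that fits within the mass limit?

84 sci

This is a 0/1 knapsack; check combinations near the capacity.
- C+G: mass 5+5=10, value 36+48=84
- F+G: mass 4+5=9, value 16+48=64
- A+G: mass 5+5=10, value 16+48=64
- E+G: mass 4+5=9, value 15+48=63
- C+F: mass 5+4=9, value 36+16=52
Best: 84 sci.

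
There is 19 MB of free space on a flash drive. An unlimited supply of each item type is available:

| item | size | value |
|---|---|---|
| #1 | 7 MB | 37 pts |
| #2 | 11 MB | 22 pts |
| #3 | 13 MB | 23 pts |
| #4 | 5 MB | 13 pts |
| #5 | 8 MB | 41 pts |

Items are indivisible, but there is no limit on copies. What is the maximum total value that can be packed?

87 pts

Best value-per-unit is #1 at 37/7; filling with it alone gives 2×37 = 74.
Optimal mix: 2×#1 + 1×#4 → size 19, value 87.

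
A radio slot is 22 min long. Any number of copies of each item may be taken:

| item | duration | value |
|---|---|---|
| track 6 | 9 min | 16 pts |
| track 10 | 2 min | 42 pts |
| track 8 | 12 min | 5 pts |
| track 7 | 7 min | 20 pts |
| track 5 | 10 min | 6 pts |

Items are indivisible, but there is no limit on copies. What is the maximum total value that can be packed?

Best value-per-unit is track 10 at 42/2, and filling with it alone uses duration 11×2=22. No mix of the others beats 11×42 = 462.

462 pts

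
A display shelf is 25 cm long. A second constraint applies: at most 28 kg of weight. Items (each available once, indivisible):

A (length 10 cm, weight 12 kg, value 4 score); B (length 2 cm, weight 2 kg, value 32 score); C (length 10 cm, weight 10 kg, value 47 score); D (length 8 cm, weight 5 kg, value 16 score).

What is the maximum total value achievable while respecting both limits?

Feasible sets respecting both limits:
- B+C+D: length 20, weight 17, value 95
- A+B+C: length 22, weight 24, value 83
- B+C: length 12, weight 12, value 79
Best: 95 score.

95 score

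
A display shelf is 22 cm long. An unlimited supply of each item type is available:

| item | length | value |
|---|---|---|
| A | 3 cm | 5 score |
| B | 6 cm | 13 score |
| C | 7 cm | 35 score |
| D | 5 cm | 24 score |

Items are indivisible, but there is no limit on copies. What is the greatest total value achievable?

Best value-per-unit is C at 35/7; filling with it alone gives 3×35 = 105.
Optimal mix: 1×C + 3×D → length 22, value 107.

107 score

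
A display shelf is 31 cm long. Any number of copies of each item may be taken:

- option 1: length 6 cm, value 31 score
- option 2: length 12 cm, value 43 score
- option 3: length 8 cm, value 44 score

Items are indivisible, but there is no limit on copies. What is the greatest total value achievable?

Best value-per-unit is option 3 at 44/8; filling with it alone gives 3×44 = 132.
Optimal mix: 1×option 1 + 3×option 3 → length 30, value 163.

163 score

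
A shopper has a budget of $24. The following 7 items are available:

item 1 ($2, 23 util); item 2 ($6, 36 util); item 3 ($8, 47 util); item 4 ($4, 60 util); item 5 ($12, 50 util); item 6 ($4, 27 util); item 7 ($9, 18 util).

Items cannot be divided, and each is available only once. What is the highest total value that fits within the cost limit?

193 util

Check high-value combinations within $24:
- item 1+item 2+item 3+item 4+item 6: cost 2+6+8+4+4=24, value 23+36+47+60+27=193
- item 2+item 3+item 4+item 6: cost 6+8+4+4=22, value 36+47+60+27=170
- item 1+item 2+item 4+item 5: cost 2+6+4+12=24, value 23+36+60+50=169
Best: 193 util.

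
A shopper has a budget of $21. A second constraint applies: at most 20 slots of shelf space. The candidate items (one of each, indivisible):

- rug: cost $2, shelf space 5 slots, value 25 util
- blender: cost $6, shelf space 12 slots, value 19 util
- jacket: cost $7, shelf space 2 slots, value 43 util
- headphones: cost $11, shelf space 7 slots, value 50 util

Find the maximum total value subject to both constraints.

118 util

Feasible sets respecting both limits:
- rug+jacket+headphones: cost 20, shelf space 14, value 118
- jacket+headphones: cost 18, shelf space 9, value 93
- rug+blender+jacket: cost 15, shelf space 19, value 87
- rug+headphones: cost 13, shelf space 12, value 75
Best: 118 util.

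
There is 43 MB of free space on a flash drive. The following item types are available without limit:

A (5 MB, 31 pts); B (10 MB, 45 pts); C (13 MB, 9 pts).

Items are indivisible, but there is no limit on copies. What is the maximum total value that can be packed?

248 pts

Best value-per-unit is A at 31/5, and filling with it alone uses size 8×5=40. No mix of the others beats 8×31 = 248.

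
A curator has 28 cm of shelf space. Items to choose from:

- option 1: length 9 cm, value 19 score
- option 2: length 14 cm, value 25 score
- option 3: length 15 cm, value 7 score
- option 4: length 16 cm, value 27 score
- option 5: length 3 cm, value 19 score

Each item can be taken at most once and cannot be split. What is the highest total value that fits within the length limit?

Check high-value combinations within 28 cm:
- option 1+option 4+option 5: length 9+16+3=28, value 19+27+19=65
- option 1+option 2+option 5: length 9+14+3=26, value 19+25+19=63
- option 4+option 5: length 16+3=19, value 27+19=46
- option 1+option 4: length 9+16=25, value 19+27=46
- option 1+option 3+option 5: length 9+15+3=27, value 19+7+19=45
Best: 65 score.

65 score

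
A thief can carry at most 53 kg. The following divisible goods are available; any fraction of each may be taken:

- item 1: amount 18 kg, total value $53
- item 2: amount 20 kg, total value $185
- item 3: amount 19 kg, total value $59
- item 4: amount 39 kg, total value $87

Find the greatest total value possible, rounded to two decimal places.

Take in order of value per unit:
- item 2 (185/20 per unit): all 20 → value 185, running total 185.00
- item 3 (59/19 per unit): all 19 → value 59, running total 244.00
- item 1 (53/18 per unit): 14 of 18 → value 14×53/18 = 41.2222, running total 285.22
Total 285.22.

285.22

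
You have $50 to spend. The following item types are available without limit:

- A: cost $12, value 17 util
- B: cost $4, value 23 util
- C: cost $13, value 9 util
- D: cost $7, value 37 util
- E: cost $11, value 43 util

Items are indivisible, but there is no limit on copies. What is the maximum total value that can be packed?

281 util

Best value-per-unit is B at 23/4; filling with it alone gives 12×23 = 276.
Optimal mix: 9×B + 2×D → cost 50, value 281.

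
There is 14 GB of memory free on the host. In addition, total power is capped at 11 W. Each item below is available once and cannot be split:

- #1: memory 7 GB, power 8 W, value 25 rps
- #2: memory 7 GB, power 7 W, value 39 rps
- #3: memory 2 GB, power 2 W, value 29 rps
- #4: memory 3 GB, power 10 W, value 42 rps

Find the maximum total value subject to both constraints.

68 rps

Feasible sets respecting both limits:
- #2+#3: memory 9, power 9, value 68
- #1+#3: memory 9, power 10, value 54
- #4: memory 3, power 10, value 42
Best: 68 rps.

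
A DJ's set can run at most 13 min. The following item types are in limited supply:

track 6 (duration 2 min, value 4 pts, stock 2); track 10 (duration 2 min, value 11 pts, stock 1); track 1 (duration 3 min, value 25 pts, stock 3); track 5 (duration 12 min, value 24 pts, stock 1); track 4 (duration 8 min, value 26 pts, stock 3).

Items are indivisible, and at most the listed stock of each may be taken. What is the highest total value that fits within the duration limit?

Best selections within duration 13 and stock limits:
- 1×track 6 + 1×track 10 + 3×track 1: duration 13, value 90
- 1×track 10 + 3×track 1: duration 11, value 86
- 2×track 6 + 3×track 1: duration 13, value 83
Best: 90 pts.

90 pts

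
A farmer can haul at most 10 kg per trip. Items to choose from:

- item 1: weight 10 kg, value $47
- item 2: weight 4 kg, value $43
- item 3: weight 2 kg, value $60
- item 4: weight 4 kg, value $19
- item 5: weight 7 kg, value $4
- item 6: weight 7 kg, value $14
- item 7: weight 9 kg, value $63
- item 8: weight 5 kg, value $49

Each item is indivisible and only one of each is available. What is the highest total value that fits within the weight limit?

$122

Check high-value combinations within 10 kg:
- item 2+item 3+item 4: weight 4+2+4=10, value 43+60+19=122
- item 3+item 8: weight 2+5=7, value 60+49=109
- item 2+item 3: weight 4+2=6, value 43+60=103
- item 2+item 8: weight 4+5=9, value 43+49=92
Best: $122.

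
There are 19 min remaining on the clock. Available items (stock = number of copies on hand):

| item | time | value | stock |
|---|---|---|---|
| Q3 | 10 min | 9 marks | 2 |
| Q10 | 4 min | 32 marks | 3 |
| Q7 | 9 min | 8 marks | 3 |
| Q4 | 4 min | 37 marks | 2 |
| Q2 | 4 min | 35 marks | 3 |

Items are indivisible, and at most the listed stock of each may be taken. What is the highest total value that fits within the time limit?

144 marks

Top feasible selections:
- 2×Q4 + 2×Q2: time 16, value 144
- 1×Q4 + 3×Q2: time 16, value 142
- 1×Q10 + 2×Q4 + 1×Q2: time 16, value 141
- 1×Q10 + 1×Q4 + 2×Q2: time 16, value 139
Best: 144 marks.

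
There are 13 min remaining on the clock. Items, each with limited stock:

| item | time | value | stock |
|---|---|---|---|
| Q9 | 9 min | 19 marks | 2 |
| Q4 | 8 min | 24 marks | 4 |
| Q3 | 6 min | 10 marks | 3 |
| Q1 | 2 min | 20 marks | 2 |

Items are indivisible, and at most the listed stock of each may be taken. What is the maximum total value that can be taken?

Best selections within time 13 and stock limits:
- 1×Q4 + 2×Q1: time 12, value 64
- 1×Q9 + 2×Q1: time 13, value 59
- 1×Q3 + 2×Q1: time 10, value 50
Best: 64 marks.

64 marks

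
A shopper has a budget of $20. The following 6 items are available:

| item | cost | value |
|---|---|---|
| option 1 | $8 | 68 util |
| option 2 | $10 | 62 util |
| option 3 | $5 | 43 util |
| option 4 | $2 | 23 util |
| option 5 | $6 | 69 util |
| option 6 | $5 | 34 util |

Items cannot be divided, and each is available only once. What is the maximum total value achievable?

180 util

Check high-value combinations within $20:
- option 1+option 3+option 5: cost 8+5+6=19, value 68+43+69=180
- option 1+option 5+option 6: cost 8+6+5=19, value 68+69+34=171
- option 3+option 4+option 5+option 6: cost 5+2+6+5=18, value 43+23+69+34=169
- option 1+option 3+option 4+option 6: cost 8+5+2+5=20, value 68+43+23+34=168
- option 1+option 4+option 5: cost 8+2+6=16, value 68+23+69=160
Best: 180 util.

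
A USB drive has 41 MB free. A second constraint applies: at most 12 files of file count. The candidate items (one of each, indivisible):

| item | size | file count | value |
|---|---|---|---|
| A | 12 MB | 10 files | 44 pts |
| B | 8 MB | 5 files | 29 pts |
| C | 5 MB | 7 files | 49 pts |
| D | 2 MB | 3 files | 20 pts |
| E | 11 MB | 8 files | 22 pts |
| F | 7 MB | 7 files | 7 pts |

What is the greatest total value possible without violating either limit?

Feasible sets respecting both limits:
- B+C: size 13, file count 12, value 78
- C+D: size 7, file count 10, value 69
- C: size 5, file count 7, value 49
- B+D: size 10, file count 8, value 49
Best: 78 pts.

78 pts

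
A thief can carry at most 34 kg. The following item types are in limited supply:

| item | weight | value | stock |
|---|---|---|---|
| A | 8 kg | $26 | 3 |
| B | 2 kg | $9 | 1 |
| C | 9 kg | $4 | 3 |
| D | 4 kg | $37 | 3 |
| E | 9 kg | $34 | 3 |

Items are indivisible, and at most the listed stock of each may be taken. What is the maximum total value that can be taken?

$188

Best selections within weight 34 and stock limits:
- 1×B + 3×D + 2×E: weight 32, value 188
- 1×A + 1×B + 3×D + 1×E: weight 31, value 180
Best: $188.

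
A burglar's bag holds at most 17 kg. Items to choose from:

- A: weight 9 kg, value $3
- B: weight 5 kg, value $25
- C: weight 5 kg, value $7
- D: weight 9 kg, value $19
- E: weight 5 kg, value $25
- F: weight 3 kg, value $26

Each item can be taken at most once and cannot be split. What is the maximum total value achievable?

$76

This is a 0/1 knapsack; check combinations near the capacity.
- B+E+F: weight 5+5+3=13, value 25+25+26=76
- B+D+F: weight 5+9+3=17, value 25+19+26=70
- D+E+F: weight 9+5+3=17, value 19+25+26=70
Best: $76.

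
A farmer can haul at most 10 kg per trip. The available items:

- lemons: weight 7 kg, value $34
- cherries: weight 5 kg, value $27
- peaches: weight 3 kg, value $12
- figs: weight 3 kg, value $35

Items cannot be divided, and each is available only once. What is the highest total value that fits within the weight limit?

This is a 0/1 knapsack; check combinations near the capacity.
- lemons+figs: weight 7+3=10, value 34+35=69
- cherries+figs: weight 5+3=8, value 27+35=62
- peaches+figs: weight 3+3=6, value 12+35=47
Best: $69.

$69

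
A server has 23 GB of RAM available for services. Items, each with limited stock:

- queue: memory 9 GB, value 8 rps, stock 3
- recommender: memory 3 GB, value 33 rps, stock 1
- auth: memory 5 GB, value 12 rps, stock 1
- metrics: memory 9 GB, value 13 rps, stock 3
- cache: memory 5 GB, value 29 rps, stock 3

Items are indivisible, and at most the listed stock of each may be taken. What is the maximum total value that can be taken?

Top feasible selections:
- 1×recommender + 1×auth + 3×cache: memory 23, value 132
- 1×recommender + 3×cache: memory 18, value 120
Best: 132 rps.

132 rps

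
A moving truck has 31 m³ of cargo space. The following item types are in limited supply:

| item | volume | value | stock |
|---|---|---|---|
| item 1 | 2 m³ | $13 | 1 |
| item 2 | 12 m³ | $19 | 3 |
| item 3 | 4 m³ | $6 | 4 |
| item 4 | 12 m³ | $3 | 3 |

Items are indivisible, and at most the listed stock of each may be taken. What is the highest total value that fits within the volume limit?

Top feasible selections:
- 1×item 1 + 2×item 2 + 1×item 3: volume 30, value 57
- 1×item 1 + 1×item 2 + 4×item 3: volume 30, value 56
Best: $57.

$57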